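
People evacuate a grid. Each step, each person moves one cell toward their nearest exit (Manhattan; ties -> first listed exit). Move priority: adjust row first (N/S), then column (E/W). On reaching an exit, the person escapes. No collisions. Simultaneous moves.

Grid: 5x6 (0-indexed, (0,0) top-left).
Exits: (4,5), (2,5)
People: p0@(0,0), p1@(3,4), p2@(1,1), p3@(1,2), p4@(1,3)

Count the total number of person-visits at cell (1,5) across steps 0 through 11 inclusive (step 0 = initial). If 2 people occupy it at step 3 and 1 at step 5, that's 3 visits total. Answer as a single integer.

Step 0: p0@(0,0) p1@(3,4) p2@(1,1) p3@(1,2) p4@(1,3) -> at (1,5): 0 [-], cum=0
Step 1: p0@(1,0) p1@(4,4) p2@(2,1) p3@(2,2) p4@(2,3) -> at (1,5): 0 [-], cum=0
Step 2: p0@(2,0) p1@ESC p2@(2,2) p3@(2,3) p4@(2,4) -> at (1,5): 0 [-], cum=0
Step 3: p0@(2,1) p1@ESC p2@(2,3) p3@(2,4) p4@ESC -> at (1,5): 0 [-], cum=0
Step 4: p0@(2,2) p1@ESC p2@(2,4) p3@ESC p4@ESC -> at (1,5): 0 [-], cum=0
Step 5: p0@(2,3) p1@ESC p2@ESC p3@ESC p4@ESC -> at (1,5): 0 [-], cum=0
Step 6: p0@(2,4) p1@ESC p2@ESC p3@ESC p4@ESC -> at (1,5): 0 [-], cum=0
Step 7: p0@ESC p1@ESC p2@ESC p3@ESC p4@ESC -> at (1,5): 0 [-], cum=0
Total visits = 0

Answer: 0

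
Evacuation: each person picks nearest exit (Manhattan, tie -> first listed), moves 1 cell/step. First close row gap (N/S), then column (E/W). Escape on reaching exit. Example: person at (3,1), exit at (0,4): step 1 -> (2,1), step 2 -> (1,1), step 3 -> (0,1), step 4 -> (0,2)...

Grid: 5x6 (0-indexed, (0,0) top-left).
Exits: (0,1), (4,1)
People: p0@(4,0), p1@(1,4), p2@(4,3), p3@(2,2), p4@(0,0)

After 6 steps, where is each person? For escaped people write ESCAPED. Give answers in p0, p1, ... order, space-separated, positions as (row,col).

Step 1: p0:(4,0)->(4,1)->EXIT | p1:(1,4)->(0,4) | p2:(4,3)->(4,2) | p3:(2,2)->(1,2) | p4:(0,0)->(0,1)->EXIT
Step 2: p0:escaped | p1:(0,4)->(0,3) | p2:(4,2)->(4,1)->EXIT | p3:(1,2)->(0,2) | p4:escaped
Step 3: p0:escaped | p1:(0,3)->(0,2) | p2:escaped | p3:(0,2)->(0,1)->EXIT | p4:escaped
Step 4: p0:escaped | p1:(0,2)->(0,1)->EXIT | p2:escaped | p3:escaped | p4:escaped

ESCAPED ESCAPED ESCAPED ESCAPED ESCAPED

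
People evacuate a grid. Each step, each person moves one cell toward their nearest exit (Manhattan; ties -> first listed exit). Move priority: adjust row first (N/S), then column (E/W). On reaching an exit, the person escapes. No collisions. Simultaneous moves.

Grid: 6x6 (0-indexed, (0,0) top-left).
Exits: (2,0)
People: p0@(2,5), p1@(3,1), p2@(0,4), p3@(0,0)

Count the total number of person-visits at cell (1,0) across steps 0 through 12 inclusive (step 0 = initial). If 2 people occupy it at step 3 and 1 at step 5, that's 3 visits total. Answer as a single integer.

Step 0: p0@(2,5) p1@(3,1) p2@(0,4) p3@(0,0) -> at (1,0): 0 [-], cum=0
Step 1: p0@(2,4) p1@(2,1) p2@(1,4) p3@(1,0) -> at (1,0): 1 [p3], cum=1
Step 2: p0@(2,3) p1@ESC p2@(2,4) p3@ESC -> at (1,0): 0 [-], cum=1
Step 3: p0@(2,2) p1@ESC p2@(2,3) p3@ESC -> at (1,0): 0 [-], cum=1
Step 4: p0@(2,1) p1@ESC p2@(2,2) p3@ESC -> at (1,0): 0 [-], cum=1
Step 5: p0@ESC p1@ESC p2@(2,1) p3@ESC -> at (1,0): 0 [-], cum=1
Step 6: p0@ESC p1@ESC p2@ESC p3@ESC -> at (1,0): 0 [-], cum=1
Total visits = 1

Answer: 1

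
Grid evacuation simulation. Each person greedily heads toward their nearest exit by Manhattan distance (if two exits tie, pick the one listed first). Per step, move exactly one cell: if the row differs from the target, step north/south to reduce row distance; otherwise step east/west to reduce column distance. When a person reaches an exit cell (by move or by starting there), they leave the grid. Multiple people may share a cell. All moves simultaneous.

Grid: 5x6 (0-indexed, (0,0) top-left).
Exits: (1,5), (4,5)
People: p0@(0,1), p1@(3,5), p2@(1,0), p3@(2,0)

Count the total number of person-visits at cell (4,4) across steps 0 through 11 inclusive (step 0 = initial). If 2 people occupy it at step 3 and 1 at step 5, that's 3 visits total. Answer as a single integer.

Answer: 0

Derivation:
Step 0: p0@(0,1) p1@(3,5) p2@(1,0) p3@(2,0) -> at (4,4): 0 [-], cum=0
Step 1: p0@(1,1) p1@ESC p2@(1,1) p3@(1,0) -> at (4,4): 0 [-], cum=0
Step 2: p0@(1,2) p1@ESC p2@(1,2) p3@(1,1) -> at (4,4): 0 [-], cum=0
Step 3: p0@(1,3) p1@ESC p2@(1,3) p3@(1,2) -> at (4,4): 0 [-], cum=0
Step 4: p0@(1,4) p1@ESC p2@(1,4) p3@(1,3) -> at (4,4): 0 [-], cum=0
Step 5: p0@ESC p1@ESC p2@ESC p3@(1,4) -> at (4,4): 0 [-], cum=0
Step 6: p0@ESC p1@ESC p2@ESC p3@ESC -> at (4,4): 0 [-], cum=0
Total visits = 0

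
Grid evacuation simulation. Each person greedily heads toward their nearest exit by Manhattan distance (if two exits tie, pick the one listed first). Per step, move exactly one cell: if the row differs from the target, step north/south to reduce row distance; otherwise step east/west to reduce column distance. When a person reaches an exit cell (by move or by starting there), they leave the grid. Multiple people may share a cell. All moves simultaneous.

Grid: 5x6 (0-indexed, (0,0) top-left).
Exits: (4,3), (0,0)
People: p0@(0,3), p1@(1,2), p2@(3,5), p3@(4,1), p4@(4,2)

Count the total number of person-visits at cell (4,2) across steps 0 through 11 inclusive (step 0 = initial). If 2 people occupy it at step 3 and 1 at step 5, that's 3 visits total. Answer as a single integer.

Step 0: p0@(0,3) p1@(1,2) p2@(3,5) p3@(4,1) p4@(4,2) -> at (4,2): 1 [p4], cum=1
Step 1: p0@(0,2) p1@(0,2) p2@(4,5) p3@(4,2) p4@ESC -> at (4,2): 1 [p3], cum=2
Step 2: p0@(0,1) p1@(0,1) p2@(4,4) p3@ESC p4@ESC -> at (4,2): 0 [-], cum=2
Step 3: p0@ESC p1@ESC p2@ESC p3@ESC p4@ESC -> at (4,2): 0 [-], cum=2
Total visits = 2

Answer: 2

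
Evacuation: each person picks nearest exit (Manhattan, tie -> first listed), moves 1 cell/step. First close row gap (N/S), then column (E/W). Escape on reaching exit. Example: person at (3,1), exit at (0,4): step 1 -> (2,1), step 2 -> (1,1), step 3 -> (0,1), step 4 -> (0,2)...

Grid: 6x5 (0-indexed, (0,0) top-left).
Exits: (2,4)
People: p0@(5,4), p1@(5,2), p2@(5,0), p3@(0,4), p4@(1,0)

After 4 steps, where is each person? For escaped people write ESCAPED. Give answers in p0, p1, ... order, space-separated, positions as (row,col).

Step 1: p0:(5,4)->(4,4) | p1:(5,2)->(4,2) | p2:(5,0)->(4,0) | p3:(0,4)->(1,4) | p4:(1,0)->(2,0)
Step 2: p0:(4,4)->(3,4) | p1:(4,2)->(3,2) | p2:(4,0)->(3,0) | p3:(1,4)->(2,4)->EXIT | p4:(2,0)->(2,1)
Step 3: p0:(3,4)->(2,4)->EXIT | p1:(3,2)->(2,2) | p2:(3,0)->(2,0) | p3:escaped | p4:(2,1)->(2,2)
Step 4: p0:escaped | p1:(2,2)->(2,3) | p2:(2,0)->(2,1) | p3:escaped | p4:(2,2)->(2,3)

ESCAPED (2,3) (2,1) ESCAPED (2,3)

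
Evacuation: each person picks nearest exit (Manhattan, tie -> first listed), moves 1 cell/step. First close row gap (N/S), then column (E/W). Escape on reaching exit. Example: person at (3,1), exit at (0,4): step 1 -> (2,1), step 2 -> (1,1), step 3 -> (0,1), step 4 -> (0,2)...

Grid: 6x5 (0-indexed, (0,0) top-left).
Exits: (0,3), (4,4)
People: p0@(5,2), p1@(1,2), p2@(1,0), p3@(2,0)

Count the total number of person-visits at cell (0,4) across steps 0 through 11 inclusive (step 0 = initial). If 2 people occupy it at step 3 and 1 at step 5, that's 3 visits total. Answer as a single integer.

Answer: 0

Derivation:
Step 0: p0@(5,2) p1@(1,2) p2@(1,0) p3@(2,0) -> at (0,4): 0 [-], cum=0
Step 1: p0@(4,2) p1@(0,2) p2@(0,0) p3@(1,0) -> at (0,4): 0 [-], cum=0
Step 2: p0@(4,3) p1@ESC p2@(0,1) p3@(0,0) -> at (0,4): 0 [-], cum=0
Step 3: p0@ESC p1@ESC p2@(0,2) p3@(0,1) -> at (0,4): 0 [-], cum=0
Step 4: p0@ESC p1@ESC p2@ESC p3@(0,2) -> at (0,4): 0 [-], cum=0
Step 5: p0@ESC p1@ESC p2@ESC p3@ESC -> at (0,4): 0 [-], cum=0
Total visits = 0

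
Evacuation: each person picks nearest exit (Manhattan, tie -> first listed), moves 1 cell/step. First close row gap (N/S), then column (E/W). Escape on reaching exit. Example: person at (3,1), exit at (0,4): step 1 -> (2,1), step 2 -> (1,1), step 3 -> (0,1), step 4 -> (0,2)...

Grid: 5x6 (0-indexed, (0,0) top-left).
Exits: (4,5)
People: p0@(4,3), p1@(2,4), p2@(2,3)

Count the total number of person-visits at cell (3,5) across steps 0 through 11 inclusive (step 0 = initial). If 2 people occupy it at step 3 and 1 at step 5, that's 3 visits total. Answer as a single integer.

Answer: 0

Derivation:
Step 0: p0@(4,3) p1@(2,4) p2@(2,3) -> at (3,5): 0 [-], cum=0
Step 1: p0@(4,4) p1@(3,4) p2@(3,3) -> at (3,5): 0 [-], cum=0
Step 2: p0@ESC p1@(4,4) p2@(4,3) -> at (3,5): 0 [-], cum=0
Step 3: p0@ESC p1@ESC p2@(4,4) -> at (3,5): 0 [-], cum=0
Step 4: p0@ESC p1@ESC p2@ESC -> at (3,5): 0 [-], cum=0
Total visits = 0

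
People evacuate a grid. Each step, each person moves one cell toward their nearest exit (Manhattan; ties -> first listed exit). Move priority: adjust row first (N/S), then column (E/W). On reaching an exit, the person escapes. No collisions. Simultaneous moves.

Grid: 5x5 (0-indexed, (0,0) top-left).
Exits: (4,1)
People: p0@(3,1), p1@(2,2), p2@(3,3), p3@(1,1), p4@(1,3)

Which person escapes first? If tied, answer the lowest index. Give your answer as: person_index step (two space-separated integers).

Step 1: p0:(3,1)->(4,1)->EXIT | p1:(2,2)->(3,2) | p2:(3,3)->(4,3) | p3:(1,1)->(2,1) | p4:(1,3)->(2,3)
Step 2: p0:escaped | p1:(3,2)->(4,2) | p2:(4,3)->(4,2) | p3:(2,1)->(3,1) | p4:(2,3)->(3,3)
Step 3: p0:escaped | p1:(4,2)->(4,1)->EXIT | p2:(4,2)->(4,1)->EXIT | p3:(3,1)->(4,1)->EXIT | p4:(3,3)->(4,3)
Step 4: p0:escaped | p1:escaped | p2:escaped | p3:escaped | p4:(4,3)->(4,2)
Step 5: p0:escaped | p1:escaped | p2:escaped | p3:escaped | p4:(4,2)->(4,1)->EXIT
Exit steps: [1, 3, 3, 3, 5]
First to escape: p0 at step 1

Answer: 0 1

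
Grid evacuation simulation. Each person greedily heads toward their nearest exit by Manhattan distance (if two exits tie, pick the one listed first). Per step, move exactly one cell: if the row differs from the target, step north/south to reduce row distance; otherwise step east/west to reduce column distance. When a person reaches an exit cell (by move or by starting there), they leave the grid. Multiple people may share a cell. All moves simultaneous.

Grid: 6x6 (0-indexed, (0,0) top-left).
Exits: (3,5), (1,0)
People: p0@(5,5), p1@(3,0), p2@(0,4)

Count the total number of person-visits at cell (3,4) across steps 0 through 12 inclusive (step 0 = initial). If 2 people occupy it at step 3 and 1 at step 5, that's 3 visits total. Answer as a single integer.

Step 0: p0@(5,5) p1@(3,0) p2@(0,4) -> at (3,4): 0 [-], cum=0
Step 1: p0@(4,5) p1@(2,0) p2@(1,4) -> at (3,4): 0 [-], cum=0
Step 2: p0@ESC p1@ESC p2@(2,4) -> at (3,4): 0 [-], cum=0
Step 3: p0@ESC p1@ESC p2@(3,4) -> at (3,4): 1 [p2], cum=1
Step 4: p0@ESC p1@ESC p2@ESC -> at (3,4): 0 [-], cum=1
Total visits = 1

Answer: 1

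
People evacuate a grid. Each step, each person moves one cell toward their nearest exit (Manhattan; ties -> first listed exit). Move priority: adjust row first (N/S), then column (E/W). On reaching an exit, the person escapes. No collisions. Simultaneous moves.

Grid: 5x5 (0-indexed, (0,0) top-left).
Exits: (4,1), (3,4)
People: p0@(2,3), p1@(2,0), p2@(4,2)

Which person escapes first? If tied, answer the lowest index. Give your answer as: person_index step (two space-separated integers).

Step 1: p0:(2,3)->(3,3) | p1:(2,0)->(3,0) | p2:(4,2)->(4,1)->EXIT
Step 2: p0:(3,3)->(3,4)->EXIT | p1:(3,0)->(4,0) | p2:escaped
Step 3: p0:escaped | p1:(4,0)->(4,1)->EXIT | p2:escaped
Exit steps: [2, 3, 1]
First to escape: p2 at step 1

Answer: 2 1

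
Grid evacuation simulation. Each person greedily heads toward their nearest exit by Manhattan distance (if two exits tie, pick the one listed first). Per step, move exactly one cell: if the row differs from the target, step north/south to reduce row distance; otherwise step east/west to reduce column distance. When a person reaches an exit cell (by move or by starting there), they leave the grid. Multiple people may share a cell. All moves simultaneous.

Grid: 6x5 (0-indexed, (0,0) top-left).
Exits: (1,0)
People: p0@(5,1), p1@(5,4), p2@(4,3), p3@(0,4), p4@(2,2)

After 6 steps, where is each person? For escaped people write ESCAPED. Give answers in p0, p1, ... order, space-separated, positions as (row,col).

Step 1: p0:(5,1)->(4,1) | p1:(5,4)->(4,4) | p2:(4,3)->(3,3) | p3:(0,4)->(1,4) | p4:(2,2)->(1,2)
Step 2: p0:(4,1)->(3,1) | p1:(4,4)->(3,4) | p2:(3,3)->(2,3) | p3:(1,4)->(1,3) | p4:(1,2)->(1,1)
Step 3: p0:(3,1)->(2,1) | p1:(3,4)->(2,4) | p2:(2,3)->(1,3) | p3:(1,3)->(1,2) | p4:(1,1)->(1,0)->EXIT
Step 4: p0:(2,1)->(1,1) | p1:(2,4)->(1,4) | p2:(1,3)->(1,2) | p3:(1,2)->(1,1) | p4:escaped
Step 5: p0:(1,1)->(1,0)->EXIT | p1:(1,4)->(1,3) | p2:(1,2)->(1,1) | p3:(1,1)->(1,0)->EXIT | p4:escaped
Step 6: p0:escaped | p1:(1,3)->(1,2) | p2:(1,1)->(1,0)->EXIT | p3:escaped | p4:escaped

ESCAPED (1,2) ESCAPED ESCAPED ESCAPED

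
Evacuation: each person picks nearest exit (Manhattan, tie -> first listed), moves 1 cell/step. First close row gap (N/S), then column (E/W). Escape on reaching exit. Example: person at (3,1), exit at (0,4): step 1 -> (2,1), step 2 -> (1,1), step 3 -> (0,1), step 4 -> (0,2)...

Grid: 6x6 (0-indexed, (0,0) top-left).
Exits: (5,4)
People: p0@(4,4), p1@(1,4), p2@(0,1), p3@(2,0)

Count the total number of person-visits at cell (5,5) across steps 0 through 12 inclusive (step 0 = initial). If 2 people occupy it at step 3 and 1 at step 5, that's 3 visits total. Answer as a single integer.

Answer: 0

Derivation:
Step 0: p0@(4,4) p1@(1,4) p2@(0,1) p3@(2,0) -> at (5,5): 0 [-], cum=0
Step 1: p0@ESC p1@(2,4) p2@(1,1) p3@(3,0) -> at (5,5): 0 [-], cum=0
Step 2: p0@ESC p1@(3,4) p2@(2,1) p3@(4,0) -> at (5,5): 0 [-], cum=0
Step 3: p0@ESC p1@(4,4) p2@(3,1) p3@(5,0) -> at (5,5): 0 [-], cum=0
Step 4: p0@ESC p1@ESC p2@(4,1) p3@(5,1) -> at (5,5): 0 [-], cum=0
Step 5: p0@ESC p1@ESC p2@(5,1) p3@(5,2) -> at (5,5): 0 [-], cum=0
Step 6: p0@ESC p1@ESC p2@(5,2) p3@(5,3) -> at (5,5): 0 [-], cum=0
Step 7: p0@ESC p1@ESC p2@(5,3) p3@ESC -> at (5,5): 0 [-], cum=0
Step 8: p0@ESC p1@ESC p2@ESC p3@ESC -> at (5,5): 0 [-], cum=0
Total visits = 0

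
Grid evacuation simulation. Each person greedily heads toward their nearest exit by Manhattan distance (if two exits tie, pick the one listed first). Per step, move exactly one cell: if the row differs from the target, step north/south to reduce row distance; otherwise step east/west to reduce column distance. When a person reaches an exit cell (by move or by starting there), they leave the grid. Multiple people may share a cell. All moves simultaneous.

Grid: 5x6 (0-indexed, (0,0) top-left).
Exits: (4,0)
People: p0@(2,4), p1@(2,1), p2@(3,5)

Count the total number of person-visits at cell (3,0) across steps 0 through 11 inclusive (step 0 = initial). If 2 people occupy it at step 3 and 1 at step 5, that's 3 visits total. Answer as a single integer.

Step 0: p0@(2,4) p1@(2,1) p2@(3,5) -> at (3,0): 0 [-], cum=0
Step 1: p0@(3,4) p1@(3,1) p2@(4,5) -> at (3,0): 0 [-], cum=0
Step 2: p0@(4,4) p1@(4,1) p2@(4,4) -> at (3,0): 0 [-], cum=0
Step 3: p0@(4,3) p1@ESC p2@(4,3) -> at (3,0): 0 [-], cum=0
Step 4: p0@(4,2) p1@ESC p2@(4,2) -> at (3,0): 0 [-], cum=0
Step 5: p0@(4,1) p1@ESC p2@(4,1) -> at (3,0): 0 [-], cum=0
Step 6: p0@ESC p1@ESC p2@ESC -> at (3,0): 0 [-], cum=0
Total visits = 0

Answer: 0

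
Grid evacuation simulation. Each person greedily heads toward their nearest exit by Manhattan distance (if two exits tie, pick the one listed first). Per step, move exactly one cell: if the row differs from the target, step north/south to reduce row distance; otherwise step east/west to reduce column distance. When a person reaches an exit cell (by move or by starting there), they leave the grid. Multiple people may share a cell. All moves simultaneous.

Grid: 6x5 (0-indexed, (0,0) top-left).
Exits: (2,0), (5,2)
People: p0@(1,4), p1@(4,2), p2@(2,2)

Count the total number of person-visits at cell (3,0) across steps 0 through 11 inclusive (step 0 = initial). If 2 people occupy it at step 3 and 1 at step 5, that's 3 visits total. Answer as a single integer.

Answer: 0

Derivation:
Step 0: p0@(1,4) p1@(4,2) p2@(2,2) -> at (3,0): 0 [-], cum=0
Step 1: p0@(2,4) p1@ESC p2@(2,1) -> at (3,0): 0 [-], cum=0
Step 2: p0@(2,3) p1@ESC p2@ESC -> at (3,0): 0 [-], cum=0
Step 3: p0@(2,2) p1@ESC p2@ESC -> at (3,0): 0 [-], cum=0
Step 4: p0@(2,1) p1@ESC p2@ESC -> at (3,0): 0 [-], cum=0
Step 5: p0@ESC p1@ESC p2@ESC -> at (3,0): 0 [-], cum=0
Total visits = 0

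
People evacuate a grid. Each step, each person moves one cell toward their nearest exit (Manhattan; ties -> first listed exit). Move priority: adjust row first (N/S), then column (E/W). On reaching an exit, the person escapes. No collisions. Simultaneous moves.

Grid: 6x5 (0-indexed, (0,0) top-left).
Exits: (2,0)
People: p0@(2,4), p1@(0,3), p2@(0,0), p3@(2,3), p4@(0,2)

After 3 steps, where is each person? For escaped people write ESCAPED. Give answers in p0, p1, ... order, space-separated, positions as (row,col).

Step 1: p0:(2,4)->(2,3) | p1:(0,3)->(1,3) | p2:(0,0)->(1,0) | p3:(2,3)->(2,2) | p4:(0,2)->(1,2)
Step 2: p0:(2,3)->(2,2) | p1:(1,3)->(2,3) | p2:(1,0)->(2,0)->EXIT | p3:(2,2)->(2,1) | p4:(1,2)->(2,2)
Step 3: p0:(2,2)->(2,1) | p1:(2,3)->(2,2) | p2:escaped | p3:(2,1)->(2,0)->EXIT | p4:(2,2)->(2,1)

(2,1) (2,2) ESCAPED ESCAPED (2,1)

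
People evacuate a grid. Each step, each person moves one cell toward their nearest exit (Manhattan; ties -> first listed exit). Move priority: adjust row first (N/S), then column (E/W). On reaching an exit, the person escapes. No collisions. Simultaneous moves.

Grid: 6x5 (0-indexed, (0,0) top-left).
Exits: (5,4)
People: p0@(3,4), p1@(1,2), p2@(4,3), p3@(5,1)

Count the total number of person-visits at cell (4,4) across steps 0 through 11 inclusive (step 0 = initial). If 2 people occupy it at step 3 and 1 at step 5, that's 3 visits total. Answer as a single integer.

Answer: 1

Derivation:
Step 0: p0@(3,4) p1@(1,2) p2@(4,3) p3@(5,1) -> at (4,4): 0 [-], cum=0
Step 1: p0@(4,4) p1@(2,2) p2@(5,3) p3@(5,2) -> at (4,4): 1 [p0], cum=1
Step 2: p0@ESC p1@(3,2) p2@ESC p3@(5,3) -> at (4,4): 0 [-], cum=1
Step 3: p0@ESC p1@(4,2) p2@ESC p3@ESC -> at (4,4): 0 [-], cum=1
Step 4: p0@ESC p1@(5,2) p2@ESC p3@ESC -> at (4,4): 0 [-], cum=1
Step 5: p0@ESC p1@(5,3) p2@ESC p3@ESC -> at (4,4): 0 [-], cum=1
Step 6: p0@ESC p1@ESC p2@ESC p3@ESC -> at (4,4): 0 [-], cum=1
Total visits = 1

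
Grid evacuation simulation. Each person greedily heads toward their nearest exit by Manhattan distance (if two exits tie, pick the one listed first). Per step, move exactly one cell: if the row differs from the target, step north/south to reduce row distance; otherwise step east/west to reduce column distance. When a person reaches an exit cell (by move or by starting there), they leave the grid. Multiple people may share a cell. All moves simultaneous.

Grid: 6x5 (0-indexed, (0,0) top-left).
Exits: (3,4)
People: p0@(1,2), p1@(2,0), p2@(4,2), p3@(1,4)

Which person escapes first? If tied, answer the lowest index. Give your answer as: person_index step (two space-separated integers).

Answer: 3 2

Derivation:
Step 1: p0:(1,2)->(2,2) | p1:(2,0)->(3,0) | p2:(4,2)->(3,2) | p3:(1,4)->(2,4)
Step 2: p0:(2,2)->(3,2) | p1:(3,0)->(3,1) | p2:(3,2)->(3,3) | p3:(2,4)->(3,4)->EXIT
Step 3: p0:(3,2)->(3,3) | p1:(3,1)->(3,2) | p2:(3,3)->(3,4)->EXIT | p3:escaped
Step 4: p0:(3,3)->(3,4)->EXIT | p1:(3,2)->(3,3) | p2:escaped | p3:escaped
Step 5: p0:escaped | p1:(3,3)->(3,4)->EXIT | p2:escaped | p3:escaped
Exit steps: [4, 5, 3, 2]
First to escape: p3 at step 2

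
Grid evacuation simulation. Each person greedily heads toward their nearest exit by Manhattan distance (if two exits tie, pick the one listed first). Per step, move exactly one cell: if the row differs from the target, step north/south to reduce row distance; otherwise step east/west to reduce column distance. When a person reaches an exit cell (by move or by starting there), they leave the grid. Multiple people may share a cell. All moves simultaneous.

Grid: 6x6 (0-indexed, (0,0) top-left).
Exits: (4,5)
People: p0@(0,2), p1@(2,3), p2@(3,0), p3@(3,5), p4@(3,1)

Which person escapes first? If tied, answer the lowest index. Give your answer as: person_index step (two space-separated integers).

Step 1: p0:(0,2)->(1,2) | p1:(2,3)->(3,3) | p2:(3,0)->(4,0) | p3:(3,5)->(4,5)->EXIT | p4:(3,1)->(4,1)
Step 2: p0:(1,2)->(2,2) | p1:(3,3)->(4,3) | p2:(4,0)->(4,1) | p3:escaped | p4:(4,1)->(4,2)
Step 3: p0:(2,2)->(3,2) | p1:(4,3)->(4,4) | p2:(4,1)->(4,2) | p3:escaped | p4:(4,2)->(4,3)
Step 4: p0:(3,2)->(4,2) | p1:(4,4)->(4,5)->EXIT | p2:(4,2)->(4,3) | p3:escaped | p4:(4,3)->(4,4)
Step 5: p0:(4,2)->(4,3) | p1:escaped | p2:(4,3)->(4,4) | p3:escaped | p4:(4,4)->(4,5)->EXIT
Step 6: p0:(4,3)->(4,4) | p1:escaped | p2:(4,4)->(4,5)->EXIT | p3:escaped | p4:escaped
Step 7: p0:(4,4)->(4,5)->EXIT | p1:escaped | p2:escaped | p3:escaped | p4:escaped
Exit steps: [7, 4, 6, 1, 5]
First to escape: p3 at step 1

Answer: 3 1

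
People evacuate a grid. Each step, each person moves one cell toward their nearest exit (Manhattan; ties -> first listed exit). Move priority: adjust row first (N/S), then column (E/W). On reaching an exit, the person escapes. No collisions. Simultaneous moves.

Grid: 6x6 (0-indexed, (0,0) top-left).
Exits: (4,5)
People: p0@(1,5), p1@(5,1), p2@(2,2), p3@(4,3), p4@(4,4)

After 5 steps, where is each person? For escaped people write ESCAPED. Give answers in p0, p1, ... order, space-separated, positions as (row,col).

Step 1: p0:(1,5)->(2,5) | p1:(5,1)->(4,1) | p2:(2,2)->(3,2) | p3:(4,3)->(4,4) | p4:(4,4)->(4,5)->EXIT
Step 2: p0:(2,5)->(3,5) | p1:(4,1)->(4,2) | p2:(3,2)->(4,2) | p3:(4,4)->(4,5)->EXIT | p4:escaped
Step 3: p0:(3,5)->(4,5)->EXIT | p1:(4,2)->(4,3) | p2:(4,2)->(4,3) | p3:escaped | p4:escaped
Step 4: p0:escaped | p1:(4,3)->(4,4) | p2:(4,3)->(4,4) | p3:escaped | p4:escaped
Step 5: p0:escaped | p1:(4,4)->(4,5)->EXIT | p2:(4,4)->(4,5)->EXIT | p3:escaped | p4:escaped

ESCAPED ESCAPED ESCAPED ESCAPED ESCAPED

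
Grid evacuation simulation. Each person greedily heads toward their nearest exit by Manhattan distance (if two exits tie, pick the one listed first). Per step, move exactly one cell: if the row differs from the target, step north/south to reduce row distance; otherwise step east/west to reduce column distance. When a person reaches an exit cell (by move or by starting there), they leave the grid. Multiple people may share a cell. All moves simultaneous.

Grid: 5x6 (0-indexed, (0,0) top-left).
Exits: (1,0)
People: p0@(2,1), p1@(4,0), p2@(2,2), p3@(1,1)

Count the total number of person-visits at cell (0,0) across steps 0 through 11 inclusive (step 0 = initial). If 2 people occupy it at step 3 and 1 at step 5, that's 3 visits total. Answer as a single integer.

Step 0: p0@(2,1) p1@(4,0) p2@(2,2) p3@(1,1) -> at (0,0): 0 [-], cum=0
Step 1: p0@(1,1) p1@(3,0) p2@(1,2) p3@ESC -> at (0,0): 0 [-], cum=0
Step 2: p0@ESC p1@(2,0) p2@(1,1) p3@ESC -> at (0,0): 0 [-], cum=0
Step 3: p0@ESC p1@ESC p2@ESC p3@ESC -> at (0,0): 0 [-], cum=0
Total visits = 0

Answer: 0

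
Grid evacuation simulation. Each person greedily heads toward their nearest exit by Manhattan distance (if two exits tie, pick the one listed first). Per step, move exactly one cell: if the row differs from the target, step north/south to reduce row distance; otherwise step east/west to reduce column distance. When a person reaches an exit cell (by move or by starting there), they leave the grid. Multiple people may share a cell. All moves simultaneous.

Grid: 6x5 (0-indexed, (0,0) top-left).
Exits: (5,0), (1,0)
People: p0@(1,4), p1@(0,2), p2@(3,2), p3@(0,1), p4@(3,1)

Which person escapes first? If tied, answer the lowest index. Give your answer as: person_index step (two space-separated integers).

Step 1: p0:(1,4)->(1,3) | p1:(0,2)->(1,2) | p2:(3,2)->(4,2) | p3:(0,1)->(1,1) | p4:(3,1)->(4,1)
Step 2: p0:(1,3)->(1,2) | p1:(1,2)->(1,1) | p2:(4,2)->(5,2) | p3:(1,1)->(1,0)->EXIT | p4:(4,1)->(5,1)
Step 3: p0:(1,2)->(1,1) | p1:(1,1)->(1,0)->EXIT | p2:(5,2)->(5,1) | p3:escaped | p4:(5,1)->(5,0)->EXIT
Step 4: p0:(1,1)->(1,0)->EXIT | p1:escaped | p2:(5,1)->(5,0)->EXIT | p3:escaped | p4:escaped
Exit steps: [4, 3, 4, 2, 3]
First to escape: p3 at step 2

Answer: 3 2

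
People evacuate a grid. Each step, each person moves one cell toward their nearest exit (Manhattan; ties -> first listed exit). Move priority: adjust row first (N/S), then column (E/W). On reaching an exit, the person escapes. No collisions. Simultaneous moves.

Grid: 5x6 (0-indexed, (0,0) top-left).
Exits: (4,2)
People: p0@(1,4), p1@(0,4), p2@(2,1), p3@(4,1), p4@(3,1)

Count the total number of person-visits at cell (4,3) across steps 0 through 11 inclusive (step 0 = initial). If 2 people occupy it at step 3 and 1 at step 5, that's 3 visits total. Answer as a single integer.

Step 0: p0@(1,4) p1@(0,4) p2@(2,1) p3@(4,1) p4@(3,1) -> at (4,3): 0 [-], cum=0
Step 1: p0@(2,4) p1@(1,4) p2@(3,1) p3@ESC p4@(4,1) -> at (4,3): 0 [-], cum=0
Step 2: p0@(3,4) p1@(2,4) p2@(4,1) p3@ESC p4@ESC -> at (4,3): 0 [-], cum=0
Step 3: p0@(4,4) p1@(3,4) p2@ESC p3@ESC p4@ESC -> at (4,3): 0 [-], cum=0
Step 4: p0@(4,3) p1@(4,4) p2@ESC p3@ESC p4@ESC -> at (4,3): 1 [p0], cum=1
Step 5: p0@ESC p1@(4,3) p2@ESC p3@ESC p4@ESC -> at (4,3): 1 [p1], cum=2
Step 6: p0@ESC p1@ESC p2@ESC p3@ESC p4@ESC -> at (4,3): 0 [-], cum=2
Total visits = 2

Answer: 2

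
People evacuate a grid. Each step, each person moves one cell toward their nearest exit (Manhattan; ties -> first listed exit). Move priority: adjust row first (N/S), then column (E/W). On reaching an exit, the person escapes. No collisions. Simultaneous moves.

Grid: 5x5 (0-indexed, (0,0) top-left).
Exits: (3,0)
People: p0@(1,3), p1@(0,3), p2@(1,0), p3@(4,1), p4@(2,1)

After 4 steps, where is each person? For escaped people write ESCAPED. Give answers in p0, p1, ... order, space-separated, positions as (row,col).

Step 1: p0:(1,3)->(2,3) | p1:(0,3)->(1,3) | p2:(1,0)->(2,0) | p3:(4,1)->(3,1) | p4:(2,1)->(3,1)
Step 2: p0:(2,3)->(3,3) | p1:(1,3)->(2,3) | p2:(2,0)->(3,0)->EXIT | p3:(3,1)->(3,0)->EXIT | p4:(3,1)->(3,0)->EXIT
Step 3: p0:(3,3)->(3,2) | p1:(2,3)->(3,3) | p2:escaped | p3:escaped | p4:escaped
Step 4: p0:(3,2)->(3,1) | p1:(3,3)->(3,2) | p2:escaped | p3:escaped | p4:escaped

(3,1) (3,2) ESCAPED ESCAPED ESCAPED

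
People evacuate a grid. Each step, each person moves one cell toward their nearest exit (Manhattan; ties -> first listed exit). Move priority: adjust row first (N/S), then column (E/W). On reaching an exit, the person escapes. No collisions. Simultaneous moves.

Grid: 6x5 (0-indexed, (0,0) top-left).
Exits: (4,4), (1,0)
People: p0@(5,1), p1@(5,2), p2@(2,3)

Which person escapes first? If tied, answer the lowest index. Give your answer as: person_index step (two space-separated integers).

Step 1: p0:(5,1)->(4,1) | p1:(5,2)->(4,2) | p2:(2,3)->(3,3)
Step 2: p0:(4,1)->(4,2) | p1:(4,2)->(4,3) | p2:(3,3)->(4,3)
Step 3: p0:(4,2)->(4,3) | p1:(4,3)->(4,4)->EXIT | p2:(4,3)->(4,4)->EXIT
Step 4: p0:(4,3)->(4,4)->EXIT | p1:escaped | p2:escaped
Exit steps: [4, 3, 3]
First to escape: p1 at step 3

Answer: 1 3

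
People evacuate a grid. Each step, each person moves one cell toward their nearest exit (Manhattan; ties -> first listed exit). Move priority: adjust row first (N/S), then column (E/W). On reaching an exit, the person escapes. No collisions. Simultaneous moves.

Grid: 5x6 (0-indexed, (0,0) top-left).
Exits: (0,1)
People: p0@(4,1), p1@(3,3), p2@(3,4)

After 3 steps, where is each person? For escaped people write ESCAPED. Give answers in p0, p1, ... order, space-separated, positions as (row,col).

Step 1: p0:(4,1)->(3,1) | p1:(3,3)->(2,3) | p2:(3,4)->(2,4)
Step 2: p0:(3,1)->(2,1) | p1:(2,3)->(1,3) | p2:(2,4)->(1,4)
Step 3: p0:(2,1)->(1,1) | p1:(1,3)->(0,3) | p2:(1,4)->(0,4)

(1,1) (0,3) (0,4)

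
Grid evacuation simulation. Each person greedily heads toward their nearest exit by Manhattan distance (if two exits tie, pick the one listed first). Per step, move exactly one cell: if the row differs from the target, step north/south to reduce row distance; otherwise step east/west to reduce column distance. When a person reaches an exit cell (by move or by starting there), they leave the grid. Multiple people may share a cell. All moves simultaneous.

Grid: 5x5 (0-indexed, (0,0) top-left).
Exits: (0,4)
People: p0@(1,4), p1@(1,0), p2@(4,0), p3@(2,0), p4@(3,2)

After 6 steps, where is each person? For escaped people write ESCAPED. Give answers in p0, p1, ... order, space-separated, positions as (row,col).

Step 1: p0:(1,4)->(0,4)->EXIT | p1:(1,0)->(0,0) | p2:(4,0)->(3,0) | p3:(2,0)->(1,0) | p4:(3,2)->(2,2)
Step 2: p0:escaped | p1:(0,0)->(0,1) | p2:(3,0)->(2,0) | p3:(1,0)->(0,0) | p4:(2,2)->(1,2)
Step 3: p0:escaped | p1:(0,1)->(0,2) | p2:(2,0)->(1,0) | p3:(0,0)->(0,1) | p4:(1,2)->(0,2)
Step 4: p0:escaped | p1:(0,2)->(0,3) | p2:(1,0)->(0,0) | p3:(0,1)->(0,2) | p4:(0,2)->(0,3)
Step 5: p0:escaped | p1:(0,3)->(0,4)->EXIT | p2:(0,0)->(0,1) | p3:(0,2)->(0,3) | p4:(0,3)->(0,4)->EXIT
Step 6: p0:escaped | p1:escaped | p2:(0,1)->(0,2) | p3:(0,3)->(0,4)->EXIT | p4:escaped

ESCAPED ESCAPED (0,2) ESCAPED ESCAPED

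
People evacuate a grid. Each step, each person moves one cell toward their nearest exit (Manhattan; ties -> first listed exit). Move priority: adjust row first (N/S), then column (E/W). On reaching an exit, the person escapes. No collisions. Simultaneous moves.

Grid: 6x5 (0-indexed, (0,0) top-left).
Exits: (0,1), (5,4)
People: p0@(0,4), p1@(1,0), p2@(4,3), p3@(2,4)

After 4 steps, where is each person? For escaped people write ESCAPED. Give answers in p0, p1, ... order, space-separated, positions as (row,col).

Step 1: p0:(0,4)->(0,3) | p1:(1,0)->(0,0) | p2:(4,3)->(5,3) | p3:(2,4)->(3,4)
Step 2: p0:(0,3)->(0,2) | p1:(0,0)->(0,1)->EXIT | p2:(5,3)->(5,4)->EXIT | p3:(3,4)->(4,4)
Step 3: p0:(0,2)->(0,1)->EXIT | p1:escaped | p2:escaped | p3:(4,4)->(5,4)->EXIT

ESCAPED ESCAPED ESCAPED ESCAPED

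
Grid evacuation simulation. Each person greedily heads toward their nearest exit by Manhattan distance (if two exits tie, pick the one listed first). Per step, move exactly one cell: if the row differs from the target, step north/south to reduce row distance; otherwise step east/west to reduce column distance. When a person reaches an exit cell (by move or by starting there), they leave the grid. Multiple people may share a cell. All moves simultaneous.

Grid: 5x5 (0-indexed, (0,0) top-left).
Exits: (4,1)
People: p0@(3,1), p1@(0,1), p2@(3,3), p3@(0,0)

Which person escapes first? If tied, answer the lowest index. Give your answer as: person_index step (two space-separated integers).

Answer: 0 1

Derivation:
Step 1: p0:(3,1)->(4,1)->EXIT | p1:(0,1)->(1,1) | p2:(3,3)->(4,3) | p3:(0,0)->(1,0)
Step 2: p0:escaped | p1:(1,1)->(2,1) | p2:(4,3)->(4,2) | p3:(1,0)->(2,0)
Step 3: p0:escaped | p1:(2,1)->(3,1) | p2:(4,2)->(4,1)->EXIT | p3:(2,0)->(3,0)
Step 4: p0:escaped | p1:(3,1)->(4,1)->EXIT | p2:escaped | p3:(3,0)->(4,0)
Step 5: p0:escaped | p1:escaped | p2:escaped | p3:(4,0)->(4,1)->EXIT
Exit steps: [1, 4, 3, 5]
First to escape: p0 at step 1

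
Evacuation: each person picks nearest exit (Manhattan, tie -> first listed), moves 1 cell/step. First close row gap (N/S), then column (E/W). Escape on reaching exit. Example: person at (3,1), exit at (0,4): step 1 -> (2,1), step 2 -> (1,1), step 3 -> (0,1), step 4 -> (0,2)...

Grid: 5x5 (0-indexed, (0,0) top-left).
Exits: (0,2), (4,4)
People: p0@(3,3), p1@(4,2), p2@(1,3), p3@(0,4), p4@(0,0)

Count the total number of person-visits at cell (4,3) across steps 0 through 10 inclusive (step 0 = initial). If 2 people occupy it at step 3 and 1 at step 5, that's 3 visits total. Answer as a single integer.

Answer: 2

Derivation:
Step 0: p0@(3,3) p1@(4,2) p2@(1,3) p3@(0,4) p4@(0,0) -> at (4,3): 0 [-], cum=0
Step 1: p0@(4,3) p1@(4,3) p2@(0,3) p3@(0,3) p4@(0,1) -> at (4,3): 2 [p0,p1], cum=2
Step 2: p0@ESC p1@ESC p2@ESC p3@ESC p4@ESC -> at (4,3): 0 [-], cum=2
Total visits = 2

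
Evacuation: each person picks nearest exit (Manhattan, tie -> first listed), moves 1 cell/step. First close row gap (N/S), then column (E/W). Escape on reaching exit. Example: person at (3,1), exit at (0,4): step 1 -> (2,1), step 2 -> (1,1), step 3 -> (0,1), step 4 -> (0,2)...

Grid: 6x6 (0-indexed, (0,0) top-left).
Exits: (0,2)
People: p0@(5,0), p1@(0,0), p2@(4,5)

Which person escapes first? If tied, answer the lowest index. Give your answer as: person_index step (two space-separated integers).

Step 1: p0:(5,0)->(4,0) | p1:(0,0)->(0,1) | p2:(4,5)->(3,5)
Step 2: p0:(4,0)->(3,0) | p1:(0,1)->(0,2)->EXIT | p2:(3,5)->(2,5)
Step 3: p0:(3,0)->(2,0) | p1:escaped | p2:(2,5)->(1,5)
Step 4: p0:(2,0)->(1,0) | p1:escaped | p2:(1,5)->(0,5)
Step 5: p0:(1,0)->(0,0) | p1:escaped | p2:(0,5)->(0,4)
Step 6: p0:(0,0)->(0,1) | p1:escaped | p2:(0,4)->(0,3)
Step 7: p0:(0,1)->(0,2)->EXIT | p1:escaped | p2:(0,3)->(0,2)->EXIT
Exit steps: [7, 2, 7]
First to escape: p1 at step 2

Answer: 1 2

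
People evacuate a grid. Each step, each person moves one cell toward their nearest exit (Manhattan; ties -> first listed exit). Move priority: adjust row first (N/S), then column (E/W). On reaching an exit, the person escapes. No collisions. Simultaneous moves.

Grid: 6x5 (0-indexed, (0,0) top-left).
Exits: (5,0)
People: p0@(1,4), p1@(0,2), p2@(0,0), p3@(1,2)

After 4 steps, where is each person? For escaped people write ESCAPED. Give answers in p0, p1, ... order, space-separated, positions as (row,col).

Step 1: p0:(1,4)->(2,4) | p1:(0,2)->(1,2) | p2:(0,0)->(1,0) | p3:(1,2)->(2,2)
Step 2: p0:(2,4)->(3,4) | p1:(1,2)->(2,2) | p2:(1,0)->(2,0) | p3:(2,2)->(3,2)
Step 3: p0:(3,4)->(4,4) | p1:(2,2)->(3,2) | p2:(2,0)->(3,0) | p3:(3,2)->(4,2)
Step 4: p0:(4,4)->(5,4) | p1:(3,2)->(4,2) | p2:(3,0)->(4,0) | p3:(4,2)->(5,2)

(5,4) (4,2) (4,0) (5,2)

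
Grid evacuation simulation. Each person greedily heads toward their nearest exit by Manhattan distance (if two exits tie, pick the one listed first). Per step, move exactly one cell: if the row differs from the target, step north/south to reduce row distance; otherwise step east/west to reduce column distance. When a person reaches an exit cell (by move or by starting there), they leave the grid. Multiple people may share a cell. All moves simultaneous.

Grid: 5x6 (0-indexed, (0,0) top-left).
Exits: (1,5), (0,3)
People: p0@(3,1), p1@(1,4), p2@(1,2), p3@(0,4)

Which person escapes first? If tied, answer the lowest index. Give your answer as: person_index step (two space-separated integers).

Answer: 1 1

Derivation:
Step 1: p0:(3,1)->(2,1) | p1:(1,4)->(1,5)->EXIT | p2:(1,2)->(0,2) | p3:(0,4)->(0,3)->EXIT
Step 2: p0:(2,1)->(1,1) | p1:escaped | p2:(0,2)->(0,3)->EXIT | p3:escaped
Step 3: p0:(1,1)->(0,1) | p1:escaped | p2:escaped | p3:escaped
Step 4: p0:(0,1)->(0,2) | p1:escaped | p2:escaped | p3:escaped
Step 5: p0:(0,2)->(0,3)->EXIT | p1:escaped | p2:escaped | p3:escaped
Exit steps: [5, 1, 2, 1]
First to escape: p1 at step 1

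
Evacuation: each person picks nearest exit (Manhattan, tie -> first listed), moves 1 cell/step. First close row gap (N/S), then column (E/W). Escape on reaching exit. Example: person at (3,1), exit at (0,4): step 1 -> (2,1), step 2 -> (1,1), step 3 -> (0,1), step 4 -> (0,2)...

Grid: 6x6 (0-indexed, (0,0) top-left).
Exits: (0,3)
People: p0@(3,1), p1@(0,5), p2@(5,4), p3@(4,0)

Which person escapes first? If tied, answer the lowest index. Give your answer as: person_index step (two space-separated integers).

Step 1: p0:(3,1)->(2,1) | p1:(0,5)->(0,4) | p2:(5,4)->(4,4) | p3:(4,0)->(3,0)
Step 2: p0:(2,1)->(1,1) | p1:(0,4)->(0,3)->EXIT | p2:(4,4)->(3,4) | p3:(3,0)->(2,0)
Step 3: p0:(1,1)->(0,1) | p1:escaped | p2:(3,4)->(2,4) | p3:(2,0)->(1,0)
Step 4: p0:(0,1)->(0,2) | p1:escaped | p2:(2,4)->(1,4) | p3:(1,0)->(0,0)
Step 5: p0:(0,2)->(0,3)->EXIT | p1:escaped | p2:(1,4)->(0,4) | p3:(0,0)->(0,1)
Step 6: p0:escaped | p1:escaped | p2:(0,4)->(0,3)->EXIT | p3:(0,1)->(0,2)
Step 7: p0:escaped | p1:escaped | p2:escaped | p3:(0,2)->(0,3)->EXIT
Exit steps: [5, 2, 6, 7]
First to escape: p1 at step 2

Answer: 1 2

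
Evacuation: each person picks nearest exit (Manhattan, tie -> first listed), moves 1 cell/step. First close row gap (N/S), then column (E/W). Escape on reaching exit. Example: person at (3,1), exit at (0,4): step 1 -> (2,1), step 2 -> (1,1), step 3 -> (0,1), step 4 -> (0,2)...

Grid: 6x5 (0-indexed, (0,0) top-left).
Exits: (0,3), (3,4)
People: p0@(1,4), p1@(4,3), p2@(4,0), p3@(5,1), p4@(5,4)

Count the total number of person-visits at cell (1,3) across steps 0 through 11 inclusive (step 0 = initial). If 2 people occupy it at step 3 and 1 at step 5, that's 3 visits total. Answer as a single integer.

Step 0: p0@(1,4) p1@(4,3) p2@(4,0) p3@(5,1) p4@(5,4) -> at (1,3): 0 [-], cum=0
Step 1: p0@(0,4) p1@(3,3) p2@(3,0) p3@(4,1) p4@(4,4) -> at (1,3): 0 [-], cum=0
Step 2: p0@ESC p1@ESC p2@(3,1) p3@(3,1) p4@ESC -> at (1,3): 0 [-], cum=0
Step 3: p0@ESC p1@ESC p2@(3,2) p3@(3,2) p4@ESC -> at (1,3): 0 [-], cum=0
Step 4: p0@ESC p1@ESC p2@(3,3) p3@(3,3) p4@ESC -> at (1,3): 0 [-], cum=0
Step 5: p0@ESC p1@ESC p2@ESC p3@ESC p4@ESC -> at (1,3): 0 [-], cum=0
Total visits = 0

Answer: 0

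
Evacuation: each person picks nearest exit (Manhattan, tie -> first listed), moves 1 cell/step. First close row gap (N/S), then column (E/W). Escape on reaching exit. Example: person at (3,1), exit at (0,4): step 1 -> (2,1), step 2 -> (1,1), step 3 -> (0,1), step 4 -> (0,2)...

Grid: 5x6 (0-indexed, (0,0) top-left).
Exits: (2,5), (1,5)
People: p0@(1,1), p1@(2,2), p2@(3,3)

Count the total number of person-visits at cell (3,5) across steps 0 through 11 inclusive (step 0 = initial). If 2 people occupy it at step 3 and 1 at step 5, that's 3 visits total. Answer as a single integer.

Answer: 0

Derivation:
Step 0: p0@(1,1) p1@(2,2) p2@(3,3) -> at (3,5): 0 [-], cum=0
Step 1: p0@(1,2) p1@(2,3) p2@(2,3) -> at (3,5): 0 [-], cum=0
Step 2: p0@(1,3) p1@(2,4) p2@(2,4) -> at (3,5): 0 [-], cum=0
Step 3: p0@(1,4) p1@ESC p2@ESC -> at (3,5): 0 [-], cum=0
Step 4: p0@ESC p1@ESC p2@ESC -> at (3,5): 0 [-], cum=0
Total visits = 0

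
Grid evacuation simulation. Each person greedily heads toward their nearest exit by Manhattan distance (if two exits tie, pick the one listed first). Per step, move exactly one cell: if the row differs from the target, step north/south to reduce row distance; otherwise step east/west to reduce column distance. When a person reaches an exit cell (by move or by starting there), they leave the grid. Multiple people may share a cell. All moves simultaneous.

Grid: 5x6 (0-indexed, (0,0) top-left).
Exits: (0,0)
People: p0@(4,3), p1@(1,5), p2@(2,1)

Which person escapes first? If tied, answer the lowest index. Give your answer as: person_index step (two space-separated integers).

Step 1: p0:(4,3)->(3,3) | p1:(1,5)->(0,5) | p2:(2,1)->(1,1)
Step 2: p0:(3,3)->(2,3) | p1:(0,5)->(0,4) | p2:(1,1)->(0,1)
Step 3: p0:(2,3)->(1,3) | p1:(0,4)->(0,3) | p2:(0,1)->(0,0)->EXIT
Step 4: p0:(1,3)->(0,3) | p1:(0,3)->(0,2) | p2:escaped
Step 5: p0:(0,3)->(0,2) | p1:(0,2)->(0,1) | p2:escaped
Step 6: p0:(0,2)->(0,1) | p1:(0,1)->(0,0)->EXIT | p2:escaped
Step 7: p0:(0,1)->(0,0)->EXIT | p1:escaped | p2:escaped
Exit steps: [7, 6, 3]
First to escape: p2 at step 3

Answer: 2 3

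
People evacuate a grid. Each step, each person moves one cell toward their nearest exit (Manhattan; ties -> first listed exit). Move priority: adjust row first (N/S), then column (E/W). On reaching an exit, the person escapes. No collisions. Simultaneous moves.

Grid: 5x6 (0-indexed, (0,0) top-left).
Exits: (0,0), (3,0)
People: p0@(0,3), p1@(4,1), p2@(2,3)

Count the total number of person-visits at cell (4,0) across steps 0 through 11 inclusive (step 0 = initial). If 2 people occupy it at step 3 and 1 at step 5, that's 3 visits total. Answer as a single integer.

Step 0: p0@(0,3) p1@(4,1) p2@(2,3) -> at (4,0): 0 [-], cum=0
Step 1: p0@(0,2) p1@(3,1) p2@(3,3) -> at (4,0): 0 [-], cum=0
Step 2: p0@(0,1) p1@ESC p2@(3,2) -> at (4,0): 0 [-], cum=0
Step 3: p0@ESC p1@ESC p2@(3,1) -> at (4,0): 0 [-], cum=0
Step 4: p0@ESC p1@ESC p2@ESC -> at (4,0): 0 [-], cum=0
Total visits = 0

Answer: 0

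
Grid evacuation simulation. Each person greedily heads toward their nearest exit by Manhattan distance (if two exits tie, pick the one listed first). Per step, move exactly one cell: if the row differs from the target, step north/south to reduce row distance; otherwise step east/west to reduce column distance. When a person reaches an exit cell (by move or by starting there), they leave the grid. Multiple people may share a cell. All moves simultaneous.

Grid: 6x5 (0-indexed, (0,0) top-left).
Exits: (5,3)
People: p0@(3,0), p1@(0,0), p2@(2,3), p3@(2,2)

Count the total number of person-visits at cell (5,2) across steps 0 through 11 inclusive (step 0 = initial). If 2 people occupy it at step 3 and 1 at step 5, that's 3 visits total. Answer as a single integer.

Step 0: p0@(3,0) p1@(0,0) p2@(2,3) p3@(2,2) -> at (5,2): 0 [-], cum=0
Step 1: p0@(4,0) p1@(1,0) p2@(3,3) p3@(3,2) -> at (5,2): 0 [-], cum=0
Step 2: p0@(5,0) p1@(2,0) p2@(4,3) p3@(4,2) -> at (5,2): 0 [-], cum=0
Step 3: p0@(5,1) p1@(3,0) p2@ESC p3@(5,2) -> at (5,2): 1 [p3], cum=1
Step 4: p0@(5,2) p1@(4,0) p2@ESC p3@ESC -> at (5,2): 1 [p0], cum=2
Step 5: p0@ESC p1@(5,0) p2@ESC p3@ESC -> at (5,2): 0 [-], cum=2
Step 6: p0@ESC p1@(5,1) p2@ESC p3@ESC -> at (5,2): 0 [-], cum=2
Step 7: p0@ESC p1@(5,2) p2@ESC p3@ESC -> at (5,2): 1 [p1], cum=3
Step 8: p0@ESC p1@ESC p2@ESC p3@ESC -> at (5,2): 0 [-], cum=3
Total visits = 3

Answer: 3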